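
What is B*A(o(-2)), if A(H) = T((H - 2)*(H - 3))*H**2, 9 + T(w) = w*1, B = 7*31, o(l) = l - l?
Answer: 0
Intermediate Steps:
o(l) = 0
B = 217
T(w) = -9 + w (T(w) = -9 + w*1 = -9 + w)
A(H) = H**2*(-9 + (-3 + H)*(-2 + H)) (A(H) = (-9 + (H - 2)*(H - 3))*H**2 = (-9 + (-2 + H)*(-3 + H))*H**2 = (-9 + (-3 + H)*(-2 + H))*H**2 = H**2*(-9 + (-3 + H)*(-2 + H)))
B*A(o(-2)) = 217*(0**2*(-3 + 0**2 - 5*0)) = 217*(0*(-3 + 0 + 0)) = 217*(0*(-3)) = 217*0 = 0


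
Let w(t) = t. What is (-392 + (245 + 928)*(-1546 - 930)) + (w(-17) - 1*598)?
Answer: -2905355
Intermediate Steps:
(-392 + (245 + 928)*(-1546 - 930)) + (w(-17) - 1*598) = (-392 + (245 + 928)*(-1546 - 930)) + (-17 - 1*598) = (-392 + 1173*(-2476)) + (-17 - 598) = (-392 - 2904348) - 615 = -2904740 - 615 = -2905355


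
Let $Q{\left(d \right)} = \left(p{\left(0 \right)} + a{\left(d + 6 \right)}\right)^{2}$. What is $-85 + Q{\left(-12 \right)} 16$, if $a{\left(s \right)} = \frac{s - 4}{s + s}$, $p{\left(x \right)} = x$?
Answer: $- \frac{665}{9} \approx -73.889$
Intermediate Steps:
$a{\left(s \right)} = \frac{-4 + s}{2 s}$
$Q{\left(d \right)} = \frac{\left(2 + d\right)^{2}}{4 \left(6 + d\right)^{2}}$ ($Q{\left(d \right)} = \left(0 + \frac{-4 + \left(d + 6\right)}{2 \left(d + 6\right)}\right)^{2} = \left(0 + \frac{-4 + \left(6 + d\right)}{2 \left(6 + d\right)}\right)^{2} = \left(0 + \frac{2 + d}{2 \left(6 + d\right)}\right)^{2} = \left(\frac{2 + d}{2 \left(6 + d\right)}\right)^{2} = \frac{\left(2 + d\right)^{2}}{4 \left(6 + d\right)^{2}}$)
$-85 + Q{\left(-12 \right)} 16 = -85 + \frac{\left(2 - 12\right)^{2}}{4 \left(6 - 12\right)^{2}} \cdot 16 = -85 + \frac{\left(-10\right)^{2}}{4 \cdot 36} \cdot 16 = -85 + \frac{1}{4} \cdot 100 \cdot \frac{1}{36} \cdot 16 = -85 + \frac{25}{36} \cdot 16 = -85 + \frac{100}{9} = - \frac{665}{9}$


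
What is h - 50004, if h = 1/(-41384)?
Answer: -2069365537/41384 ≈ -50004.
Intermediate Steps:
h = -1/41384 ≈ -2.4164e-5
h - 50004 = -1/41384 - 50004 = -2069365537/41384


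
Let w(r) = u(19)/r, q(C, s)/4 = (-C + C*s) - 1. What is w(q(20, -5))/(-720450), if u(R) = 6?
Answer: 1/58116300 ≈ 1.7207e-8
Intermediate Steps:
q(C, s) = -4 - 4*C + 4*C*s (q(C, s) = 4*((-C + C*s) - 1) = 4*(-1 - C + C*s) = -4 - 4*C + 4*C*s)
w(r) = 6/r
w(q(20, -5))/(-720450) = (6/(-4 - 4*20 + 4*20*(-5)))/(-720450) = (6/(-4 - 80 - 400))*(-1/720450) = (6/(-484))*(-1/720450) = (6*(-1/484))*(-1/720450) = -3/242*(-1/720450) = 1/58116300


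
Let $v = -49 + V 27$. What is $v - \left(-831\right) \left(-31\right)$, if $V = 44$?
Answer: $-24622$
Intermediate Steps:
$v = 1139$ ($v = -49 + 44 \cdot 27 = -49 + 1188 = 1139$)
$v - \left(-831\right) \left(-31\right) = 1139 - \left(-831\right) \left(-31\right) = 1139 - 25761 = -24622$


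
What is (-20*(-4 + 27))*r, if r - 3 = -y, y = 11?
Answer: 3680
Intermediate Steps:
r = -8 (r = 3 - 1*11 = 3 - 11 = -8)
(-20*(-4 + 27))*r = -20*(-4 + 27)*(-8) = -20*23*(-8) = -460*(-8) = 3680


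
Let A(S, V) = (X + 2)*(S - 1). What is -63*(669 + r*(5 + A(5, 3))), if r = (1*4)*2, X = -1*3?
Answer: -42651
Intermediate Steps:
X = -3
r = 8 (r = 4*2 = 8)
A(S, V) = 1 - S (A(S, V) = (-3 + 2)*(S - 1) = -(-1 + S) = 1 - S)
-63*(669 + r*(5 + A(5, 3))) = -63*(669 + 8*(5 + (1 - 1*5))) = -63*(669 + 8*(5 + (1 - 5))) = -63*(669 + 8*(5 - 4)) = -63*(669 + 8*1) = -63*(669 + 8) = -63*677 = -1*42651 = -42651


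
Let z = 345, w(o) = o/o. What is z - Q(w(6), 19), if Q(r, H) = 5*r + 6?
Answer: 334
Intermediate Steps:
w(o) = 1
Q(r, H) = 6 + 5*r
z - Q(w(6), 19) = 345 - (6 + 5*1) = 345 - (6 + 5) = 345 - 1*11 = 345 - 11 = 334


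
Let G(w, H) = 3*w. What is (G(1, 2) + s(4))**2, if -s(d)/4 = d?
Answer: 169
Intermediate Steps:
s(d) = -4*d
(G(1, 2) + s(4))**2 = (3*1 - 4*4)**2 = (3 - 16)**2 = (-13)**2 = 169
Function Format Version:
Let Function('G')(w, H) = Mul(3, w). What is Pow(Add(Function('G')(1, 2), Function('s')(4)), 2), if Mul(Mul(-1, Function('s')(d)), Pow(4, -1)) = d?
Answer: 169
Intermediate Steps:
Function('s')(d) = Mul(-4, d)
Pow(Add(Function('G')(1, 2), Function('s')(4)), 2) = Pow(Add(Mul(3, 1), Mul(-4, 4)), 2) = Pow(Add(3, -16), 2) = Pow(-13, 2) = 169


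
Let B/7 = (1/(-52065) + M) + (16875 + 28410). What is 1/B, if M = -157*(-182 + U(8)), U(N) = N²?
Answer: 52065/23256237998 ≈ 2.2388e-6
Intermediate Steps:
M = 18526 (M = -157*(-182 + 8²) = -157*(-182 + 64) = -157*(-118) = 18526)
B = 23256237998/52065 (B = 7*((1/(-52065) + 18526) + (16875 + 28410)) = 7*((-1/52065 + 18526) + 45285) = 7*(964556189/52065 + 45285) = 7*(3322319714/52065) = 23256237998/52065 ≈ 4.4668e+5)
1/B = 1/(23256237998/52065) = 52065/23256237998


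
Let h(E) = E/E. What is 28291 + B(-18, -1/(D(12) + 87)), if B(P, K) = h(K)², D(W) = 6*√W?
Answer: 28292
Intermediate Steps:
h(E) = 1
B(P, K) = 1 (B(P, K) = 1² = 1)
28291 + B(-18, -1/(D(12) + 87)) = 28291 + 1 = 28292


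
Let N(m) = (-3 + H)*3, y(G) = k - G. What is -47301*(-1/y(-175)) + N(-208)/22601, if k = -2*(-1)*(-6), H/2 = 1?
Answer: 1069049412/3683963 ≈ 290.19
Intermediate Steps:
H = 2 (H = 2*1 = 2)
k = -12 (k = 2*(-6) = -12)
y(G) = -12 - G
N(m) = -3 (N(m) = (-3 + 2)*3 = -1*3 = -3)
-47301*(-1/y(-175)) + N(-208)/22601 = -47301*(-1/(-12 - 1*(-175))) - 3/22601 = -47301*(-1/(-12 + 175)) - 3*1/22601 = -47301/((-1*163)) - 3/22601 = -47301/(-163) - 3/22601 = -47301*(-1/163) - 3/22601 = 47301/163 - 3/22601 = 1069049412/3683963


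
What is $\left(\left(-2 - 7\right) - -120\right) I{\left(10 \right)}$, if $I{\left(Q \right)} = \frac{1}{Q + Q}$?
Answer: $\frac{111}{20} \approx 5.55$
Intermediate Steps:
$I{\left(Q \right)} = \frac{1}{2 Q}$
$\left(\left(-2 - 7\right) - -120\right) I{\left(10 \right)} = \left(\left(-2 - 7\right) - -120\right) \frac{1}{2 \cdot 10} = \left(\left(-2 - 7\right) + 120\right) \frac{1}{2} \cdot \frac{1}{10} = \left(-9 + 120\right) \frac{1}{20} = 111 \cdot \frac{1}{20} = \frac{111}{20}$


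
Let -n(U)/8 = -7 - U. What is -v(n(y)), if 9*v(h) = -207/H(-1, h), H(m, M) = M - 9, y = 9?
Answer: 23/119 ≈ 0.19328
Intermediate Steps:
H(m, M) = -9 + M
n(U) = 56 + 8*U (n(U) = -8*(-7 - U) = 56 + 8*U)
v(h) = -23/(-9 + h) (v(h) = (-207/(-9 + h))/9 = -23/(-9 + h))
-v(n(y)) = -(-23)/(-9 + (56 + 8*9)) = -(-23)/(-9 + (56 + 72)) = -(-23)/(-9 + 128) = -(-23)/119 = -1*(-23/119) = 23/119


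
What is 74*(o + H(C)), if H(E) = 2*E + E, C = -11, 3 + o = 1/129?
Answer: -343582/129 ≈ -2663.4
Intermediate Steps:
o = -386/129 (o = -3 + 1/129 = -386/129 ≈ -2.9922)
H(E) = 3*E
74*(o + H(C)) = 74*(-386/129 + 3*(-11)) = 74*(-386/129 - 33) = 74*(-4643/129) = -343582/129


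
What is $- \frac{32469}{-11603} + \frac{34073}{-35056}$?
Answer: $\frac{742884245}{406754768} \approx 1.8264$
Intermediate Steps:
$- \frac{32469}{-11603} + \frac{34073}{-35056} = \left(-32469\right) \left(- \frac{1}{11603}\right) + 34073 \left(- \frac{1}{35056}\right) = \frac{32469}{11603} - \frac{34073}{35056} = \frac{742884245}{406754768}$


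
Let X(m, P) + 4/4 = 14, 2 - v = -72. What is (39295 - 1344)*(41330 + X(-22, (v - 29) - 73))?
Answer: 1569008193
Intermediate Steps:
v = 74 (v = 2 - 1*(-72) = 2 + 72 = 74)
X(m, P) = 13 (X(m, P) = -1 + 14 = 13)
(39295 - 1344)*(41330 + X(-22, (v - 29) - 73)) = (39295 - 1344)*(41330 + 13) = 37951*41343 = 1569008193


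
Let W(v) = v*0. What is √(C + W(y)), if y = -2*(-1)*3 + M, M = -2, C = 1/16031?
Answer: √16031/16031 ≈ 0.0078980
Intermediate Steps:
C = 1/16031 ≈ 6.2379e-5
y = 4 (y = -2*(-1)*3 - 2 = 2*3 - 2 = 6 - 2 = 4)
W(v) = 0
√(C + W(y)) = √(1/16031 + 0) = √(1/16031) = √16031/16031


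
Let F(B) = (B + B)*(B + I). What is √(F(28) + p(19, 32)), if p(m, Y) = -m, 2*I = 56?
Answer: √3117 ≈ 55.830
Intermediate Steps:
I = 28 (I = (½)*56 = 28)
F(B) = 2*B*(28 + B) (F(B) = (B + B)*(B + 28) = (2*B)*(28 + B) = 2*B*(28 + B))
√(F(28) + p(19, 32)) = √(2*28*(28 + 28) - 1*19) = √(2*28*56 - 19) = √(3136 - 19) = √3117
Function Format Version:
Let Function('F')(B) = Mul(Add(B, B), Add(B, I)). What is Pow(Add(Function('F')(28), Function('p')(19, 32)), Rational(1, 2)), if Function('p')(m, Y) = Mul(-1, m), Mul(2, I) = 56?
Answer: Pow(3117, Rational(1, 2)) ≈ 55.830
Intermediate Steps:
I = 28 (I = Mul(Rational(1, 2), 56) = 28)
Function('F')(B) = Mul(2, B, Add(28, B)) (Function('F')(B) = Mul(Add(B, B), Add(B, 28)) = Mul(Mul(2, B), Add(28, B)) = Mul(2, B, Add(28, B)))
Pow(Add(Function('F')(28), Function('p')(19, 32)), Rational(1, 2)) = Pow(Add(Mul(2, 28, Add(28, 28)), Mul(-1, 19)), Rational(1, 2)) = Pow(Add(Mul(2, 28, 56), -19), Rational(1, 2)) = Pow(Add(3136, -19), Rational(1, 2)) = Pow(3117, Rational(1, 2))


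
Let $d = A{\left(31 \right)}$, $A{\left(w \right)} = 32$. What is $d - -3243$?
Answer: $3275$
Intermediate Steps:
$d = 32$
$d - -3243 = 32 - -3243 = 32 + 3243 = 3275$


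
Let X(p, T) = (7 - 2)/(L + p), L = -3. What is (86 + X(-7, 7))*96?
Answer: 8208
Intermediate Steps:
X(p, T) = 5/(-3 + p) (X(p, T) = (7 - 2)/(-3 + p) = 5/(-3 + p))
(86 + X(-7, 7))*96 = (86 + 5/(-3 - 7))*96 = (86 + 5/(-10))*96 = (86 + 5*(-⅒))*96 = (86 - ½)*96 = (171/2)*96 = 8208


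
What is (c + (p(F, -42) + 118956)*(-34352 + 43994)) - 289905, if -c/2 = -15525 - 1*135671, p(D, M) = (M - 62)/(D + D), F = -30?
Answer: 5735014759/5 ≈ 1.1470e+9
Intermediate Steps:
p(D, M) = (-62 + M)/(2*D) (p(D, M) = (-62 + M)/((2*D)) = (-62 + M)*(1/(2*D)) = (-62 + M)/(2*D))
c = 302392 (c = -2*(-15525 - 1*135671) = -2*(-15525 - 135671) = -2*(-151196) = 302392)
(c + (p(F, -42) + 118956)*(-34352 + 43994)) - 289905 = (302392 + ((½)*(-62 - 42)/(-30) + 118956)*(-34352 + 43994)) - 289905 = (302392 + ((½)*(-1/30)*(-104) + 118956)*9642) - 289905 = (302392 + (26/15 + 118956)*9642) - 289905 = (302392 + (1784366/15)*9642) - 289905 = (302392 + 5734952324/5) - 289905 = 5736464284/5 - 289905 = 5735014759/5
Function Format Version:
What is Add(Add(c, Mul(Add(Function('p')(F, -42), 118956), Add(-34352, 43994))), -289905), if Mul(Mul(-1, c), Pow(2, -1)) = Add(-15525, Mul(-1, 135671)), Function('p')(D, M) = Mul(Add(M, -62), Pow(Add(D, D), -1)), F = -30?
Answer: Rational(5735014759, 5) ≈ 1.1470e+9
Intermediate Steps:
Function('p')(D, M) = Mul(Rational(1, 2), Pow(D, -1), Add(-62, M)) (Function('p')(D, M) = Mul(Add(-62, M), Pow(Mul(2, D), -1)) = Mul(Add(-62, M), Mul(Rational(1, 2), Pow(D, -1))) = Mul(Rational(1, 2), Pow(D, -1), Add(-62, M)))
c = 302392 (c = Mul(-2, Add(-15525, Mul(-1, 135671))) = Mul(-2, Add(-15525, -135671)) = Mul(-2, -151196) = 302392)
Add(Add(c, Mul(Add(Function('p')(F, -42), 118956), Add(-34352, 43994))), -289905) = Add(Add(302392, Mul(Add(Mul(Rational(1, 2), Pow(-30, -1), Add(-62, -42)), 118956), Add(-34352, 43994))), -289905) = Add(Add(302392, Mul(Add(Mul(Rational(1, 2), Rational(-1, 30), -104), 118956), 9642)), -289905) = Add(Add(302392, Mul(Add(Rational(26, 15), 118956), 9642)), -289905) = Add(Add(302392, Mul(Rational(1784366, 15), 9642)), -289905) = Add(Add(302392, Rational(5734952324, 5)), -289905) = Add(Rational(5736464284, 5), -289905) = Rational(5735014759, 5)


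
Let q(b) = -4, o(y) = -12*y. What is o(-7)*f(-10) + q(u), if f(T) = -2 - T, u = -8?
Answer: 668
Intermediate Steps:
o(-7)*f(-10) + q(u) = (-12*(-7))*(-2 - 1*(-10)) - 4 = 84*(-2 + 10) - 4 = 84*8 - 4 = 672 - 4 = 668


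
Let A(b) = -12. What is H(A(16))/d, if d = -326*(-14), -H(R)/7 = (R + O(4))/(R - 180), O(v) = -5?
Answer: -17/125184 ≈ -0.00013580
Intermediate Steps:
H(R) = -7*(-5 + R)/(-180 + R) (H(R) = -7*(R - 5)/(R - 180) = -7*(-5 + R)/(-180 + R))
d = 4564
H(A(16))/d = (7*(5 - 1*(-12))/(-180 - 12))/4564 = (7*(5 + 12)/(-192))*(1/4564) = (7*(-1/192)*17)*(1/4564) = -119/192*1/4564 = -17/125184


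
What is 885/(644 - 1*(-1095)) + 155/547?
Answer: 753640/951233 ≈ 0.79228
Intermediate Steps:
885/(644 - 1*(-1095)) + 155/547 = 885/(644 + 1095) + 155*(1/547) = 885/1739 + 155/547 = 753640/951233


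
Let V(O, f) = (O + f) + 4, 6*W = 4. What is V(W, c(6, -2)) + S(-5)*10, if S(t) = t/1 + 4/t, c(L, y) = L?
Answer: -142/3 ≈ -47.333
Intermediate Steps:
W = ⅔ (W = (⅙)*4 = ⅔ ≈ 0.66667)
V(O, f) = 4 + O + f
S(t) = t + 4/t (S(t) = t*1 + 4/t = t + 4/t)
V(W, c(6, -2)) + S(-5)*10 = (4 + ⅔ + 6) + (-5 + 4/(-5))*10 = 32/3 + (-5 + 4*(-⅕))*10 = 32/3 + (-5 - ⅘)*10 = 32/3 - 29/5*10 = 32/3 - 58 = -142/3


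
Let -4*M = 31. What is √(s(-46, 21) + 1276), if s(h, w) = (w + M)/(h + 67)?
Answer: √2251977/42 ≈ 35.730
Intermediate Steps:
M = -31/4 (M = -¼*31 = -31/4 ≈ -7.7500)
s(h, w) = (-31/4 + w)/(67 + h) (s(h, w) = (w - 31/4)/(h + 67) = (-31/4 + w)/(67 + h))
√(s(-46, 21) + 1276) = √((-31/4 + 21)/(67 - 46) + 1276) = √((53/4)/21 + 1276) = √((1/21)*(53/4) + 1276) = √(53/84 + 1276) = √(107237/84) = √2251977/42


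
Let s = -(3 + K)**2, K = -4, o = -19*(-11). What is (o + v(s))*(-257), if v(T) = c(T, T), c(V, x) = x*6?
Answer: -52171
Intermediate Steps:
o = 209
c(V, x) = 6*x
s = -1 (s = -(3 - 4)**2 = -1*(-1)**2 = -1*1 = -1)
v(T) = 6*T
(o + v(s))*(-257) = (209 + 6*(-1))*(-257) = (209 - 6)*(-257) = 203*(-257) = -52171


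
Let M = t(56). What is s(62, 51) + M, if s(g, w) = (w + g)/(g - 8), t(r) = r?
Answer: 3137/54 ≈ 58.093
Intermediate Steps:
M = 56
s(g, w) = (g + w)/(-8 + g)
s(62, 51) + M = (62 + 51)/(-8 + 62) + 56 = 113/54 + 56 = 3137/54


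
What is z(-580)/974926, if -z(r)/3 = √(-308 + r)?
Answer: -3*I*√222/487463 ≈ -9.1697e-5*I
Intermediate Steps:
z(r) = -3*√(-308 + r)
z(-580)/974926 = -3*√(-308 - 580)/974926 = -6*I*√222*(1/974926) = -3*I*√222/487463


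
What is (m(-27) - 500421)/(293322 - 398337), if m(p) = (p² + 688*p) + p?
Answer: 34553/7001 ≈ 4.9354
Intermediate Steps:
m(p) = p² + 689*p
(m(-27) - 500421)/(293322 - 398337) = (-27*(689 - 27) - 500421)/(293322 - 398337) = (-27*662 - 500421)/(-105015) = (-17874 - 500421)*(-1/105015) = -518295*(-1/105015) = 34553/7001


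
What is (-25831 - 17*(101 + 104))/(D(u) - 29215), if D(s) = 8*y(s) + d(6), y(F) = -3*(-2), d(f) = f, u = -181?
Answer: 29316/29161 ≈ 1.0053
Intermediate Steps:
y(F) = 6
D(s) = 54 (D(s) = 8*6 + 6 = 48 + 6 = 54)
(-25831 - 17*(101 + 104))/(D(u) - 29215) = (-25831 - 17*(101 + 104))/(54 - 29215) = (-25831 - 17*205)/(-29161) = (-25831 - 3485)*(-1/29161) = -29316*(-1/29161) = 29316/29161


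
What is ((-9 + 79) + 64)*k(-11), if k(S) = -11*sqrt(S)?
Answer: -1474*I*sqrt(11) ≈ -4888.7*I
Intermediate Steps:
((-9 + 79) + 64)*k(-11) = ((-9 + 79) + 64)*(-11*I*sqrt(11)) = (70 + 64)*(-11*I*sqrt(11)) = 134*(-11*I*sqrt(11)) = -1474*I*sqrt(11)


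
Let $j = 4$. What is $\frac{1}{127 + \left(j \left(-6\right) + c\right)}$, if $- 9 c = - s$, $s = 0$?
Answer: $\frac{1}{103} \approx 0.0097087$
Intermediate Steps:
$c = 0$ ($c = - \frac{\left(-1\right) 0}{9} = \left(- \frac{1}{9}\right) 0 = 0$)
$\frac{1}{127 + \left(j \left(-6\right) + c\right)} = \frac{1}{127 + \left(4 \left(-6\right) + 0\right)} = \frac{1}{127 + \left(-24 + 0\right)} = \frac{1}{127 - 24} = \frac{1}{103}$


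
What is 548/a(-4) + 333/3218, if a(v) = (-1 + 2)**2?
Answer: 1763797/3218 ≈ 548.10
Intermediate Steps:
a(v) = 1 (a(v) = 1**2 = 1)
548/a(-4) + 333/3218 = 548/1 + 333/3218 = 548*1 + 333*(1/3218) = 548 + 333/3218 = 1763797/3218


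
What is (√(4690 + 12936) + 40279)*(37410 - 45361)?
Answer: -320258329 - 7951*√17626 ≈ -3.2131e+8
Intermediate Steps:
(√(4690 + 12936) + 40279)*(37410 - 45361) = (√17626 + 40279)*(-7951) = (40279 + √17626)*(-7951) = -320258329 - 7951*√17626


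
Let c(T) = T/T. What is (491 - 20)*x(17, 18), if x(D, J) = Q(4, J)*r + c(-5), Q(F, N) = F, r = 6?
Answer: 11775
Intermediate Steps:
c(T) = 1
x(D, J) = 25 (x(D, J) = 4*6 + 1 = 24 + 1 = 25)
(491 - 20)*x(17, 18) = (491 - 20)*25 = 471*25 = 11775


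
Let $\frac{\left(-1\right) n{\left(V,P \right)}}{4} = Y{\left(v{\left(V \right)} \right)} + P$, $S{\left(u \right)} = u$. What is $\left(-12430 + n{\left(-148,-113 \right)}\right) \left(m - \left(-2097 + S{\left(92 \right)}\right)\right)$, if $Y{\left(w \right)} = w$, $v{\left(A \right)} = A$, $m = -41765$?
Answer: $452707360$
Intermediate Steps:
$n{\left(V,P \right)} = - 4 P - 4 V$ ($n{\left(V,P \right)} = - 4 \left(V + P\right) = - 4 \left(P + V\right) = - 4 P - 4 V$)
$\left(-12430 + n{\left(-148,-113 \right)}\right) \left(m - \left(-2097 + S{\left(92 \right)}\right)\right) = \left(-12430 - -1044\right) \left(-41765 + \left(2097 - 92\right)\right) = \left(-12430 + \left(452 + 592\right)\right) \left(-41765 + \left(2097 - 92\right)\right) = \left(-12430 + 1044\right) \left(-41765 + 2005\right) = \left(-11386\right) \left(-39760\right) = 452707360$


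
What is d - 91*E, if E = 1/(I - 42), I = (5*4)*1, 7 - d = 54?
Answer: -943/22 ≈ -42.864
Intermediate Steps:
d = -47 (d = 7 - 1*54 = 7 - 54 = -47)
I = 20 (I = 20*1 = 20)
E = -1/22 (E = 1/(20 - 42) = 1/(-22) = -1/22 ≈ -0.045455)
d - 91*E = -47 - 91*(-1/22) = -47 + 91/22 = -943/22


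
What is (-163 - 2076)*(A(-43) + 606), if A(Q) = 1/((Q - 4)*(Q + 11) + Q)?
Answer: -1982336713/1461 ≈ -1.3568e+6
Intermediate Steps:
A(Q) = 1/(Q + (-4 + Q)*(11 + Q)) (A(Q) = 1/((-4 + Q)*(11 + Q) + Q) = 1/(Q + (-4 + Q)*(11 + Q)))
(-163 - 2076)*(A(-43) + 606) = (-163 - 2076)*(1/(-44 + (-43)² + 8*(-43)) + 606) = -2239*(1/(-44 + 1849 - 344) + 606) = -2239*(1/1461 + 606) = -2239*885367/1461 = -1982336713/1461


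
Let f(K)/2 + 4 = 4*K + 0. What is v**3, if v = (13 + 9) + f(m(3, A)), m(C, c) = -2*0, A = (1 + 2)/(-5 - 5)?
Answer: 2744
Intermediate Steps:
A = -3/10 (A = 3/(-10) = 3*(-1/10) = -3/10 ≈ -0.30000)
m(C, c) = 0
f(K) = -8 + 8*K (f(K) = -8 + 2*(4*K + 0) = -8 + 2*(4*K) = -8 + 8*K)
v = 14 (v = (13 + 9) + (-8 + 8*0) = 22 + (-8 + 0) = 22 - 8 = 14)
v**3 = 14**3 = 2744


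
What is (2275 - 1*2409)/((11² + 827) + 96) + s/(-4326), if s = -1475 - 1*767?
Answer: 146747/376362 ≈ 0.38991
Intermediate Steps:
s = -2242 (s = -1475 - 767 = -2242)
(2275 - 1*2409)/((11² + 827) + 96) + s/(-4326) = (2275 - 1*2409)/((11² + 827) + 96) - 2242/(-4326) = (2275 - 2409)/((121 + 827) + 96) - 2242*(-1/4326) = -134/(948 + 96) + 1121/2163 = -134/1044 + 1121/2163 = -134*1/1044 + 1121/2163 = -67/522 + 1121/2163 = 146747/376362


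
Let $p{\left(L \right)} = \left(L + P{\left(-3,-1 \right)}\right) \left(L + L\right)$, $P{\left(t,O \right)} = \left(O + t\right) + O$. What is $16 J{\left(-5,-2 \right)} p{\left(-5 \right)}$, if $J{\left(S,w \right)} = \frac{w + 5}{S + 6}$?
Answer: $4800$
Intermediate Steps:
$P{\left(t,O \right)} = t + 2 O$
$J{\left(S,w \right)} = \frac{5 + w}{6 + S}$
$p{\left(L \right)} = 2 L \left(-5 + L\right)$ ($p{\left(L \right)} = \left(L + \left(-3 + 2 \left(-1\right)\right)\right) \left(L + L\right) = \left(L - 5\right) 2 L = \left(-5 + L\right) 2 L = 2 L \left(-5 + L\right)$)
$16 J{\left(-5,-2 \right)} p{\left(-5 \right)} = 16 \frac{5 - 2}{6 - 5} \cdot 2 \left(-5\right) \left(-5 - 5\right) = 16 \cdot 1^{-1} \cdot 3 \cdot 2 \left(-5\right) \left(-10\right) = 16 \cdot 1 \cdot 3 \cdot 100 = 16 \cdot 3 \cdot 100 = 48 \cdot 100 = 4800$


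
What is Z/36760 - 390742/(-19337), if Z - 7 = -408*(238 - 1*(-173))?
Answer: 11121228423/710828120 ≈ 15.645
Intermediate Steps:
Z = -167681 (Z = 7 - 408*(238 - 1*(-173)) = 7 - 408*(238 + 173) = 7 - 408*411 = 7 - 167688 = -167681)
Z/36760 - 390742/(-19337) = -167681/36760 - 390742/(-19337) = -167681*1/36760 - 390742*(-1/19337) = -167681/36760 + 390742/19337 = 11121228423/710828120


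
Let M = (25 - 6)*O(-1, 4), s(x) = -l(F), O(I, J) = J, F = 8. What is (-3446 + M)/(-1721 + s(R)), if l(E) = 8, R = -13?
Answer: 3370/1729 ≈ 1.9491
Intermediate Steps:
s(x) = -8 (s(x) = -1*8 = -8)
M = 76 (M = (25 - 6)*4 = 19*4 = 76)
(-3446 + M)/(-1721 + s(R)) = (-3446 + 76)/(-1721 - 8) = -3370/(-1729) = -3370*(-1/1729) = 3370/1729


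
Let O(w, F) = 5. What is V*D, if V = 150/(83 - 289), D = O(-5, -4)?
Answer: -375/103 ≈ -3.6408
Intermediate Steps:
D = 5
V = -75/103 (V = 150/(-206) = 150*(-1/206) = -75/103 ≈ -0.72816)
V*D = -75/103*5 = -375/103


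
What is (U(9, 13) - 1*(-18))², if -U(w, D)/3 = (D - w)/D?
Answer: 49284/169 ≈ 291.62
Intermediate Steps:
U(w, D) = -3*(D - w)/D
(U(9, 13) - 1*(-18))² = ((-3 + 3*9/13) - 1*(-18))² = ((-3 + 3*9*(1/13)) + 18)² = ((-3 + 27/13) + 18)² = (-12/13 + 18)² = (222/13)² = 49284/169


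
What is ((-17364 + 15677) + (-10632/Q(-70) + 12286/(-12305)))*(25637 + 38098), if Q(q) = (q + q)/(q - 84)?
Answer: -2099179235979/2461 ≈ -8.5298e+8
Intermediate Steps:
Q(q) = 2*q/(-84 + q) (Q(q) = (2*q)/(-84 + q) = 2*q/(-84 + q))
((-17364 + 15677) + (-10632/Q(-70) + 12286/(-12305)))*(25637 + 38098) = ((-17364 + 15677) + (-10632/(2*(-70)/(-84 - 70)) + 12286/(-12305)))*(25637 + 38098) = (-1687 + (-10632/(2*(-70)/(-154)) + 12286*(-1/12305)))*63735 = (-1687 + (-10632/(2*(-70)*(-1/154)) - 12286/12305))*63735 = (-1687 + (-10632/10/11 - 12286/12305))*63735 = (-1687 + (-10632*11/10 - 12286/12305))*63735 = (-1687 + (-58476/5 - 12286/12305))*63735 = (-1687 - 143921722/12305)*63735 = -164680257/12305*63735 = -2099179235979/2461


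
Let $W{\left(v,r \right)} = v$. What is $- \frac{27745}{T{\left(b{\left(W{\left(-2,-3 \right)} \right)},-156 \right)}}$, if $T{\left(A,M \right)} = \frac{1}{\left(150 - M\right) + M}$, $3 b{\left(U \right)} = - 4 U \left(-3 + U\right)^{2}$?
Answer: $-4161750$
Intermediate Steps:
$b{\left(U \right)} = - \frac{4 U \left(-3 + U\right)^{2}}{3}$ ($b{\left(U \right)} = \frac{- 4 U \left(-3 + U\right)^{2}}{3} = \frac{\left(-4\right) U \left(-3 + U\right)^{2}}{3} = - \frac{4 U \left(-3 + U\right)^{2}}{3}$)
$T{\left(A,M \right)} = \frac{1}{150}$
$- \frac{27745}{T{\left(b{\left(W{\left(-2,-3 \right)} \right)},-156 \right)}} = - 27745 \frac{1}{\frac{1}{150}} = \left(-27745\right) 150 = -4161750$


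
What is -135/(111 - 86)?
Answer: -27/5 ≈ -5.4000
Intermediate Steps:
-135/(111 - 86) = -135/25 = -135*1/25 = -27/5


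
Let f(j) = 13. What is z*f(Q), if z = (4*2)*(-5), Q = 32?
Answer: -520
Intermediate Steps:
z = -40 (z = 8*(-5) = -40)
z*f(Q) = -40*13 = -520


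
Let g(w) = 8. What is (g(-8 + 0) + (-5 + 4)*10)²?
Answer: 4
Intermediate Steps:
(g(-8 + 0) + (-5 + 4)*10)² = (8 + (-5 + 4)*10)² = (8 - 1*10)² = (8 - 10)² = (-2)² = 4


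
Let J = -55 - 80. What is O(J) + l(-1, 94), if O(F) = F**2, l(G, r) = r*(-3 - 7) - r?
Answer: 17191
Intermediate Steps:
J = -135
l(G, r) = -11*r (l(G, r) = r*(-10) - r = -10*r - r = -11*r)
O(J) + l(-1, 94) = (-135)**2 - 11*94 = 18225 - 1034 = 17191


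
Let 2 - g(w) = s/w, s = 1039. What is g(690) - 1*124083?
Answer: -85616929/690 ≈ -1.2408e+5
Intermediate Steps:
g(w) = 2 - 1039/w
g(690) - 1*124083 = (2 - 1039/690) - 1*124083 = (2 - 1039*1/690) - 124083 = (2 - 1039/690) - 124083 = 341/690 - 124083 = -85616929/690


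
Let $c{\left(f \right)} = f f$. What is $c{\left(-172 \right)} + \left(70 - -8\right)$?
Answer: $29662$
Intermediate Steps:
$c{\left(f \right)} = f^{2}$
$c{\left(-172 \right)} + \left(70 - -8\right) = \left(-172\right)^{2} + \left(70 - -8\right) = 29584 + \left(70 + 8\right) = 29584 + 78 = 29662$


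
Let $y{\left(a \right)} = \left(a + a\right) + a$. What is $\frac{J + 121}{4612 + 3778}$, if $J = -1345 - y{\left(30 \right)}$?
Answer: $- \frac{657}{4195} \approx -0.15662$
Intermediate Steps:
$y{\left(a \right)} = 3 a$ ($y{\left(a \right)} = 2 a + a = 3 a$)
$J = -1435$ ($J = -1345 - 3 \cdot 30 = -1345 - 90 = -1435$)
$\frac{J + 121}{4612 + 3778} = \frac{-1435 + 121}{4612 + 3778} = - \frac{1314}{8390} = \left(-1314\right) \frac{1}{8390} = - \frac{657}{4195}$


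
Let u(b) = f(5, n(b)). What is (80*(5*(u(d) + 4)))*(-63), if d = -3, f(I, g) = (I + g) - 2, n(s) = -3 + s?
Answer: -25200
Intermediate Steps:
f(I, g) = -2 + I + g
u(b) = b (u(b) = -2 + 5 + (-3 + b) = b)
(80*(5*(u(d) + 4)))*(-63) = (80*(5*(-3 + 4)))*(-63) = (80*(5*1))*(-63) = (80*5)*(-63) = 400*(-63) = -25200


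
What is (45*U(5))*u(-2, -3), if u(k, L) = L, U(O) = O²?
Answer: -3375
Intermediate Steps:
(45*U(5))*u(-2, -3) = (45*5²)*(-3) = (45*25)*(-3) = 1125*(-3) = -3375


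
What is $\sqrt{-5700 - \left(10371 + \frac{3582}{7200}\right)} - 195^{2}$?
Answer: $-38025 + \frac{i \sqrt{6428599}}{20} \approx -38025.0 + 126.77 i$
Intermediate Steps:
$\sqrt{-5700 - \left(10371 + \frac{3582}{7200}\right)} - 195^{2} = \sqrt{-5700 - \left(10371 + 3582 \cdot \frac{1}{7200}\right)} - 38025 = \sqrt{-5700 - \frac{4148599}{400}} - 38025 = \sqrt{- \frac{6428599}{400}} - 38025 = \frac{i \sqrt{6428599}}{20} - 38025 = -38025 + \frac{i \sqrt{6428599}}{20}$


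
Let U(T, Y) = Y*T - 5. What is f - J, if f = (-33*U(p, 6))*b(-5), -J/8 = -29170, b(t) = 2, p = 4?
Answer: -234614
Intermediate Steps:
U(T, Y) = -5 + T*Y (U(T, Y) = T*Y - 5 = -5 + T*Y)
J = 233360 (J = -8*(-29170) = 233360)
f = -1254 (f = -33*(-5 + 4*6)*2 = -33*(-5 + 24)*2 = -33*19*2 = -627*2 = -1254)
f - J = -1254 - 1*233360 = -1254 - 233360 = -234614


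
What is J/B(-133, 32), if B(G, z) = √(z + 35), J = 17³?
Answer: 4913*√67/67 ≈ 600.22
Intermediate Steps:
J = 4913
B(G, z) = √(35 + z)
J/B(-133, 32) = 4913/(√(35 + 32)) = 4913/(√67) = 4913*(√67/67) = 4913*√67/67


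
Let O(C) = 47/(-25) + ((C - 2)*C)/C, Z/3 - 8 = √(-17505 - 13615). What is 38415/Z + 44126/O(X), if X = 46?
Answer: 4313562365/4104594 - 12805*I*√1945/7796 ≈ 1050.9 - 72.438*I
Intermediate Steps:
Z = 24 + 12*I*√1945 (Z = 24 + 3*√(-17505 - 13615) = 24 + 3*√(-31120) = 24 + 3*(4*I*√1945) = 24 + 12*I*√1945 ≈ 24.0 + 529.23*I)
O(C) = -97/25 + C (O(C) = 47*(-1/25) + ((-2 + C)*C)/C = -47/25 + (C*(-2 + C))/C = -47/25 + (-2 + C) = -97/25 + C)
38415/Z + 44126/O(X) = 38415/(24 + 12*I*√1945) + 44126/(-97/25 + 46) = 38415/(24 + 12*I*√1945) + 44126/(1053/25) = 38415/(24 + 12*I*√1945) + 44126*(25/1053) = 38415/(24 + 12*I*√1945) + 1103150/1053 = 1103150/1053 + 38415/(24 + 12*I*√1945)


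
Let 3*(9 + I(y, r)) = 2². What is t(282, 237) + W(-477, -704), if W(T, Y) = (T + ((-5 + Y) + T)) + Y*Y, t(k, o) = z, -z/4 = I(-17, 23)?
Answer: 1481951/3 ≈ 4.9398e+5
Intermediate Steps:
I(y, r) = -23/3 (I(y, r) = -9 + (⅓)*2² = -9 + (⅓)*4 = -9 + 4/3 = -23/3)
z = 92/3 (z = -4*(-23/3) = 92/3 ≈ 30.667)
t(k, o) = 92/3
W(T, Y) = -5 + Y + Y² + 2*T (W(T, Y) = (T + (-5 + T + Y)) + Y² = (-5 + Y + 2*T) + Y² = -5 + Y + Y² + 2*T)
t(282, 237) + W(-477, -704) = 92/3 + (-5 - 704 + (-704)² + 2*(-477)) = 92/3 + (-5 - 704 + 495616 - 954) = 92/3 + 493953 = 1481951/3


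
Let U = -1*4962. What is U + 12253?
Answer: 7291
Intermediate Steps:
U = -4962
U + 12253 = -4962 + 12253 = 7291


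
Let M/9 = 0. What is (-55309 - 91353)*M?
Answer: 0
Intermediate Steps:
M = 0 (M = 9*0 = 0)
(-55309 - 91353)*M = (-55309 - 91353)*0 = -146662*0 = 0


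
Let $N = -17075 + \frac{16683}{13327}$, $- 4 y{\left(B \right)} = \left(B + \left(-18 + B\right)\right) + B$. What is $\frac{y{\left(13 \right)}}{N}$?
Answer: $\frac{279867}{910167368} \approx 0.00030749$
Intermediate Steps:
$y{\left(B \right)} = \frac{9}{2} - \frac{3 B}{4}$ ($y{\left(B \right)} = - \frac{\left(B + \left(-18 + B\right)\right) + B}{4} = - \frac{\left(-18 + 2 B\right) + B}{4} = - \frac{-18 + 3 B}{4} = \frac{9}{2} - \frac{3 B}{4}$)
$N = - \frac{227541842}{13327}$ ($N = -17075 + 16683 \cdot \frac{1}{13327} = -17075 + \frac{16683}{13327} = - \frac{227541842}{13327} \approx -17074.0$)
$\frac{y{\left(13 \right)}}{N} = \frac{\frac{9}{2} - \frac{39}{4}}{- \frac{227541842}{13327}} = \left(\frac{9}{2} - \frac{39}{4}\right) \left(- \frac{13327}{227541842}\right) = \left(- \frac{21}{4}\right) \left(- \frac{13327}{227541842}\right) = \frac{279867}{910167368}$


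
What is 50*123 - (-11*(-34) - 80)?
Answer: 5856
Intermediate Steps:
50*123 - (-11*(-34) - 80) = 6150 - (374 - 80) = 6150 - 1*294 = 6150 - 294 = 5856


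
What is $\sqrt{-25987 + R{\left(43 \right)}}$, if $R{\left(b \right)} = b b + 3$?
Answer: $i \sqrt{24135} \approx 155.35 i$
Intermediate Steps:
$R{\left(b \right)} = 3 + b^{2}$ ($R{\left(b \right)} = b^{2} + 3 = 3 + b^{2}$)
$\sqrt{-25987 + R{\left(43 \right)}} = \sqrt{-25987 + \left(3 + 43^{2}\right)} = \sqrt{-25987 + \left(3 + 1849\right)} = \sqrt{-25987 + 1852} = \sqrt{-24135} = i \sqrt{24135}$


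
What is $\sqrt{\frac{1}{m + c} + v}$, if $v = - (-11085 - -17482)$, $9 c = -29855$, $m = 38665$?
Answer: $\frac{i \sqrt{647419237206130}}{318130} \approx 79.981 i$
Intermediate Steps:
$c = - \frac{29855}{9}$ ($c = \frac{1}{9} \left(-29855\right) = - \frac{29855}{9} \approx -3317.2$)
$v = -6397$ ($v = - (-11085 + 17482) = \left(-1\right) 6397 = -6397$)
$\sqrt{\frac{1}{m + c} + v} = \sqrt{\frac{1}{38665 - \frac{29855}{9}} - 6397} = \sqrt{\frac{1}{\frac{318130}{9}} - 6397} = \sqrt{\frac{9}{318130} - 6397} = \sqrt{- \frac{2035077601}{318130}} = \frac{i \sqrt{647419237206130}}{318130}$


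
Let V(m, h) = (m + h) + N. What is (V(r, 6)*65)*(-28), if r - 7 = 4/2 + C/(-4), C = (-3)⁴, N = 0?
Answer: 9555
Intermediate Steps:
C = 81
r = -45/4 (r = 7 + (4/2 + 81/(-4)) = 7 + (4*(½) + 81*(-¼)) = 7 + (2 - 81/4) = 7 - 73/4 = -45/4 ≈ -11.250)
V(m, h) = h + m (V(m, h) = (m + h) + 0 = (h + m) + 0 = h + m)
(V(r, 6)*65)*(-28) = ((6 - 45/4)*65)*(-28) = -21/4*65*(-28) = -1365/4*(-28) = 9555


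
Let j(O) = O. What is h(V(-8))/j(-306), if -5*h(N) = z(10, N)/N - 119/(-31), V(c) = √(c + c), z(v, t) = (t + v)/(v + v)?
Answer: 2411/948600 - I/12240 ≈ 0.0025416 - 8.1699e-5*I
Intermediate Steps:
z(v, t) = (t + v)/(2*v) (z(v, t) = (t + v)/((2*v)) = (t + v)*(1/(2*v)) = (t + v)/(2*v))
V(c) = √2*√c (V(c) = √(2*c) = √2*√c)
h(N) = -119/155 - (½ + N/20)/(5*N) (h(N) = -(((½)*(N + 10)/10)/N - 119/(-31))/5 = -(((½)*(⅒)*(10 + N))/N - 119*(-1/31))/5 = -((½ + N/20)/N + 119/31)/5 = -(119/31 + (½ + N/20)/N)/5 = -119/155 - (½ + N/20)/(5*N))
h(V(-8))/j(-306) = ((-310 - 2411*√2*√(-8))/(3100*((√2*√(-8)))))/(-306) = ((-310 - 2411*√2*2*I*√2)/(3100*((√2*(2*I*√2)))))*(-1/306) = ((-310 - 9644*I)/(3100*((4*I))))*(-1/306) = ((-I/4)*(-310 - 9644*I)/3100)*(-1/306) = -I*(-310 - 9644*I)/12400*(-1/306) = I*(-310 - 9644*I)/3794400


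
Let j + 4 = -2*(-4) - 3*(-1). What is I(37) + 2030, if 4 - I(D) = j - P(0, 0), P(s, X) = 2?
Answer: 2029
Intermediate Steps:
j = 7 (j = -4 + (-2*(-4) - 3*(-1)) = -4 + (8 + 3) = -4 + 11 = 7)
I(D) = -1 (I(D) = 4 - (7 - 1*2) = 4 - (7 - 2) = 4 - 1*5 = 4 - 5 = -1)
I(37) + 2030 = -1 + 2030 = 2029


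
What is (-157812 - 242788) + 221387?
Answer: -179213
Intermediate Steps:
(-157812 - 242788) + 221387 = -400600 + 221387 = -179213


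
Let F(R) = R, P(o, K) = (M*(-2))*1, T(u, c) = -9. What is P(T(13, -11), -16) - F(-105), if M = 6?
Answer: 93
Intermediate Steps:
P(o, K) = -12 (P(o, K) = (6*(-2))*1 = -12*1 = -12)
P(T(13, -11), -16) - F(-105) = -12 - 1*(-105) = -12 + 105 = 93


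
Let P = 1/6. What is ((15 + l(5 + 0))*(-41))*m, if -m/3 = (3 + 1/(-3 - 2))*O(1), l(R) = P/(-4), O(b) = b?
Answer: 103033/20 ≈ 5151.6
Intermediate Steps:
P = 1/6 ≈ 0.16667
l(R) = -1/24 (l(R) = (1/6)/(-4) = (1/6)*(-1/4) = -1/24)
m = -42/5 (m = -3*(3 + 1/(-3 - 2)) = -3*(3 + 1/(-5)) = -3*(3 - 1/5) = -42/5 ≈ -8.4000)
((15 + l(5 + 0))*(-41))*m = ((15 - 1/24)*(-41))*(-42/5) = ((359/24)*(-41))*(-42/5) = -14719/24*(-42/5) = 103033/20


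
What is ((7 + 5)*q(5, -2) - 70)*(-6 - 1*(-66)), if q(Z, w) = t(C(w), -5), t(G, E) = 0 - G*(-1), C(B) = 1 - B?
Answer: -2040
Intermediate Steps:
t(G, E) = G (t(G, E) = 0 - (-1)*G = 0 + G = G)
q(Z, w) = 1 - w
((7 + 5)*q(5, -2) - 70)*(-6 - 1*(-66)) = ((7 + 5)*(1 - 1*(-2)) - 70)*(-6 - 1*(-66)) = (12*(1 + 2) - 70)*(-6 + 66) = (12*3 - 70)*60 = (36 - 70)*60 = -34*60 = -2040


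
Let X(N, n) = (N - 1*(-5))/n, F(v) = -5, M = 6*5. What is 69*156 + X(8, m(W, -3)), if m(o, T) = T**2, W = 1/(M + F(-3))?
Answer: 96889/9 ≈ 10765.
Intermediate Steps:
M = 30
W = 1/25 (W = 1/(30 - 5) = 1/25 ≈ 0.040000)
X(N, n) = (5 + N)/n (X(N, n) = (N + 5)/n = (5 + N)/n)
69*156 + X(8, m(W, -3)) = 69*156 + (5 + 8)/((-3)**2) = 10764 + 13/9 = 96889/9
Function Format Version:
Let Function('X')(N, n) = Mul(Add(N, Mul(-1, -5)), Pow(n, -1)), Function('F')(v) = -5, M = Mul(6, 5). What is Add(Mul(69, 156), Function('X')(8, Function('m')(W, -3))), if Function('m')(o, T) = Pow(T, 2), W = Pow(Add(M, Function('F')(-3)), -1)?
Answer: Rational(96889, 9) ≈ 10765.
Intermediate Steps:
M = 30
W = Rational(1, 25) (W = Pow(Add(30, -5), -1) = Pow(25, -1) = Rational(1, 25) ≈ 0.040000)
Function('X')(N, n) = Mul(Pow(n, -1), Add(5, N)) (Function('X')(N, n) = Mul(Add(N, 5), Pow(n, -1)) = Mul(Add(5, N), Pow(n, -1)) = Mul(Pow(n, -1), Add(5, N)))
Add(Mul(69, 156), Function('X')(8, Function('m')(W, -3))) = Add(Mul(69, 156), Mul(Pow(Pow(-3, 2), -1), Add(5, 8))) = Add(10764, Mul(Pow(9, -1), 13)) = Add(10764, Mul(Rational(1, 9), 13)) = Add(10764, Rational(13, 9)) = Rational(96889, 9)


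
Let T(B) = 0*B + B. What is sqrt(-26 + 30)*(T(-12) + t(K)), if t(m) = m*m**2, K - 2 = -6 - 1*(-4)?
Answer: -24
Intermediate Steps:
T(B) = B (T(B) = 0 + B = B)
K = 0 (K = 2 + (-6 - 1*(-4)) = 2 + (-6 + 4) = 2 - 2 = 0)
t(m) = m**3
sqrt(-26 + 30)*(T(-12) + t(K)) = sqrt(-26 + 30)*(-12 + 0**3) = sqrt(4)*(-12 + 0) = 2*(-12) = -24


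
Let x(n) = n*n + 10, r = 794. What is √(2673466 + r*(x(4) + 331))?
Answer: 2*√739231 ≈ 1719.6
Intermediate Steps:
x(n) = 10 + n² (x(n) = n² + 10 = 10 + n²)
√(2673466 + r*(x(4) + 331)) = √(2673466 + 794*((10 + 4²) + 331)) = √(2673466 + 794*((10 + 16) + 331)) = √(2673466 + 794*(26 + 331)) = √(2673466 + 794*357) = √(2673466 + 283458) = √2956924 = 2*√739231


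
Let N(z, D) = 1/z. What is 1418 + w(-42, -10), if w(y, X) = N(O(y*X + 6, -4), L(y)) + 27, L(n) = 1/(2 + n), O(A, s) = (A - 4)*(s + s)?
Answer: 4878319/3376 ≈ 1445.0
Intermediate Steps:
O(A, s) = 2*s*(-4 + A) (O(A, s) = (-4 + A)*(2*s) = 2*s*(-4 + A))
w(y, X) = 27 + 1/(-16 - 8*X*y) (w(y, X) = 1/(2*(-4)*(-4 + (y*X + 6))) + 27 = 1/(2*(-4)*(-4 + (X*y + 6))) + 27 = 1/(2*(-4)*(-4 + (6 + X*y))) + 27 = 1/(2*(-4)*(2 + X*y)) + 27 = 1/(-16 - 8*X*y) + 27 = 27 + 1/(-16 - 8*X*y))
1418 + w(-42, -10) = 1418 + (431 + 216*(-10)*(-42))/(8*(2 - 10*(-42))) = 1418 + (431 + 90720)/(8*(2 + 420)) = 1418 + (1/8)*91151/422 = 1418 + (1/8)*(1/422)*91151 = 1418 + 91151/3376 = 4878319/3376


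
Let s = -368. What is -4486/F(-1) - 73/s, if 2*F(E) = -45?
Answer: 3304981/16560 ≈ 199.58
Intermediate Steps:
F(E) = -45/2 (F(E) = (½)*(-45) = -45/2)
-4486/F(-1) - 73/s = -4486/(-45/2) - 73/(-368) = -4486*(-2/45) - 73*(-1/368) = 8972/45 + 73/368 = 3304981/16560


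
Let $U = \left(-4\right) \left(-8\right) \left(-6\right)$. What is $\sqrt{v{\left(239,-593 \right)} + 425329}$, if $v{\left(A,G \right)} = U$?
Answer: $\sqrt{425137} \approx 652.03$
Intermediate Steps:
$U = -192$ ($U = 32 \left(-6\right) = -192$)
$v{\left(A,G \right)} = -192$
$\sqrt{v{\left(239,-593 \right)} + 425329} = \sqrt{-192 + 425329} = \sqrt{425137}$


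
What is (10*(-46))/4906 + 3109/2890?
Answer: 6961677/7089170 ≈ 0.98202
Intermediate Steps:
(10*(-46))/4906 + 3109/2890 = -460*1/4906 + 3109*(1/2890) = -230/2453 + 3109/2890 = 6961677/7089170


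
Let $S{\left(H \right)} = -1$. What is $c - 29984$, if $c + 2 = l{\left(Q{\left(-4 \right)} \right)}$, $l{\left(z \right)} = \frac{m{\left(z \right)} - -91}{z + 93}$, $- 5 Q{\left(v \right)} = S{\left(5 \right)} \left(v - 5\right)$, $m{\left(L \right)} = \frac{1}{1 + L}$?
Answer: $- \frac{54692669}{1824} \approx -29985.0$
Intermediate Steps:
$Q{\left(v \right)} = -1 + \frac{v}{5}$ ($Q{\left(v \right)} = - \frac{\left(-1\right) \left(v - 5\right)}{5} = - \frac{\left(-1\right) \left(-5 + v\right)}{5} = - \frac{5 - v}{5} = -1 + \frac{v}{5}$)
$l{\left(z \right)} = \frac{91 + \frac{1}{1 + z}}{93 + z}$ ($l{\left(z \right)} = \frac{\frac{1}{1 + z} - -91}{z + 93} = \frac{\frac{1}{1 + z} + 91}{93 + z} = \frac{91 + \frac{1}{1 + z}}{93 + z}$)
$c = - \frac{1853}{1824}$ ($c = -2 + \frac{92 + 91 \left(-1 + \frac{1}{5} \left(-4\right)\right)}{\left(1 + \left(-1 + \frac{1}{5} \left(-4\right)\right)\right) \left(93 + \left(-1 + \frac{1}{5} \left(-4\right)\right)\right)} = -2 + \frac{92 + 91 \left(-1 - \frac{4}{5}\right)}{\left(1 - \frac{9}{5}\right) \left(93 - \frac{9}{5}\right)} = -2 + \frac{92 + 91 \left(- \frac{9}{5}\right)}{\left(1 - \frac{9}{5}\right) \left(93 - \frac{9}{5}\right)} = -2 + \frac{92 - \frac{819}{5}}{\left(- \frac{4}{5}\right) \frac{456}{5}} = -2 - \frac{25}{1824} \left(- \frac{359}{5}\right) = -2 + \frac{1795}{1824} = - \frac{1853}{1824} \approx -1.0159$)
$c - 29984 = - \frac{1853}{1824} - 29984 = - \frac{54692669}{1824}$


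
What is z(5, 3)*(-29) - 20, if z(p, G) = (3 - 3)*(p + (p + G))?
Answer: -20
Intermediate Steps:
z(p, G) = 0 (z(p, G) = 0*(p + (G + p)) = 0*(G + 2*p) = 0)
z(5, 3)*(-29) - 20 = 0*(-29) - 20 = 0 - 20 = -20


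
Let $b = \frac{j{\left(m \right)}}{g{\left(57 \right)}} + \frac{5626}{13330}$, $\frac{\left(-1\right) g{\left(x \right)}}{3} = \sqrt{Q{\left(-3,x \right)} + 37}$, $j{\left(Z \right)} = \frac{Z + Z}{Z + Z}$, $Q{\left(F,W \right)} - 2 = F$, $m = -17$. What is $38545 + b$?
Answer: $\frac{4624287619}{119970} \approx 38545.0$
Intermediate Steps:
$Q{\left(F,W \right)} = 2 + F$
$j{\left(Z \right)} = 1$ ($j{\left(Z \right)} = \frac{2 Z}{2 Z} = 2 Z \frac{1}{2 Z} = 1$)
$g{\left(x \right)} = -18$ ($g{\left(x \right)} = - 3 \sqrt{\left(2 - 3\right) + 37} = - 3 \sqrt{-1 + 37} = - 3 \sqrt{36} = \left(-3\right) 6 = -18$)
$b = \frac{43969}{119970}$ ($b = 1 \frac{1}{-18} + \frac{5626}{13330} = 1 \left(- \frac{1}{18}\right) + 5626 \cdot \frac{1}{13330} = - \frac{1}{18} + \frac{2813}{6665} = \frac{43969}{119970} \approx 0.3665$)
$38545 + b = 38545 + \frac{43969}{119970} = \frac{4624287619}{119970}$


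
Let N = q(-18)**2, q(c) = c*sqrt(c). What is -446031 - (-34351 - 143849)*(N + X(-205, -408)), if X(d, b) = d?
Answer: -1076239431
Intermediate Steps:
q(c) = c**(3/2)
N = -5832 (N = ((-18)**(3/2))**2 = (-54*I*sqrt(2))**2 = -5832)
-446031 - (-34351 - 143849)*(N + X(-205, -408)) = -446031 - (-34351 - 143849)*(-5832 - 205) = -446031 - (-178200)*(-6037) = -446031 - 1*1075793400 = -446031 - 1075793400 = -1076239431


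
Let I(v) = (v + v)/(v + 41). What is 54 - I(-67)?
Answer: 635/13 ≈ 48.846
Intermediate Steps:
I(v) = 2*v/(41 + v) (I(v) = (2*v)/(41 + v) = 2*v/(41 + v))
54 - I(-67) = 54 - 2*(-67)/(41 - 67) = 54 - 2*(-67)/(-26) = 54 - 2*(-67)*(-1)/26 = 54 - 1*67/13 = 54 - 67/13 = 635/13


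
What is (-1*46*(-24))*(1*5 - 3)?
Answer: 2208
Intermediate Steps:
(-1*46*(-24))*(1*5 - 3) = (-46*(-24))*(5 - 3) = 1104*2 = 2208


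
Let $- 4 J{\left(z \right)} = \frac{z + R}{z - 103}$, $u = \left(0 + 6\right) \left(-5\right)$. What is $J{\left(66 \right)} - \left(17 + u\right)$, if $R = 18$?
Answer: $\frac{502}{37} \approx 13.568$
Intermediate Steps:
$u = -30$ ($u = 6 \left(-5\right) = -30$)
$J{\left(z \right)} = - \frac{18 + z}{4 \left(-103 + z\right)}$ ($J{\left(z \right)} = - \frac{\left(z + 18\right) \frac{1}{z - 103}}{4} = - \frac{\left(18 + z\right) \frac{1}{-103 + z}}{4} = - \frac{\frac{1}{-103 + z} \left(18 + z\right)}{4} = - \frac{18 + z}{4 \left(-103 + z\right)}$)
$J{\left(66 \right)} - \left(17 + u\right) = \frac{-18 - 66}{4 \left(-103 + 66\right)} - -13 = \frac{-18 - 66}{4 \left(-37\right)} + \left(30 - 17\right) = \frac{1}{4} \left(- \frac{1}{37}\right) \left(-84\right) + 13 = \frac{21}{37} + 13 = \frac{502}{37}$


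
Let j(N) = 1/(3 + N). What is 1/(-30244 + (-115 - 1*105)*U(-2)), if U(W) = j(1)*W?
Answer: -1/30134 ≈ -3.3185e-5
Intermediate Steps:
U(W) = W/4 (U(W) = W/(3 + 1) = W/4)
1/(-30244 + (-115 - 1*105)*U(-2)) = 1/(-30244 + (-115 - 1*105)*((¼)*(-2))) = 1/(-30244 + (-115 - 105)*(-½)) = 1/(-30244 - 220*(-½)) = 1/(-30244 + 110) = 1/(-30134) = -1/30134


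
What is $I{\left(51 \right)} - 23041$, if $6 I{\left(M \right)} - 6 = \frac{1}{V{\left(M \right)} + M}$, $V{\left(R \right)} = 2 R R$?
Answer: $- \frac{726174719}{31518} \approx -23040.0$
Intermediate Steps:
$V{\left(R \right)} = 2 R^{2}$
$I{\left(M \right)} = 1 + \frac{1}{6 \left(M + 2 M^{2}\right)}$ ($I{\left(M \right)} = 1 + \frac{1}{6 \left(2 M^{2} + M\right)} = 1 + \frac{1}{6 \left(M + 2 M^{2}\right)}$)
$I{\left(51 \right)} - 23041 = \frac{\frac{1}{6} + 51 + 2 \cdot 51^{2}}{51 \left(1 + 2 \cdot 51\right)} - 23041 = \frac{\frac{1}{6} + 51 + 2 \cdot 2601}{51 \left(1 + 102\right)} - 23041 = \frac{\frac{1}{6} + 51 + 5202}{51 \cdot 103} - 23041 = \frac{1}{51} \cdot \frac{1}{103} \cdot \frac{31519}{6} - 23041 = \frac{31519}{31518} - 23041 = - \frac{726174719}{31518}$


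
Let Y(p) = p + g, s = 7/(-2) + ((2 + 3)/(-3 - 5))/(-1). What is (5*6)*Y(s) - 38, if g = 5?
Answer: 103/4 ≈ 25.750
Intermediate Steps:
s = -23/8 (s = 7*(-½) + (5/(-8))*(-1) = -7/2 + (5*(-⅛))*(-1) = -7/2 - 5/8*(-1) = -7/2 + 5/8 = -23/8 ≈ -2.8750)
Y(p) = 5 + p (Y(p) = p + 5 = 5 + p)
(5*6)*Y(s) - 38 = (5*6)*(5 - 23/8) - 38 = 30*(17/8) - 38 = 255/4 - 38 = 103/4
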